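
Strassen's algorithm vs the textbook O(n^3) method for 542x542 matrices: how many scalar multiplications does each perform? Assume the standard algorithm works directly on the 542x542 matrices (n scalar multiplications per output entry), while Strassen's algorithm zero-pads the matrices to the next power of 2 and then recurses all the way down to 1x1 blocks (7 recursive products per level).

Matrix multiplication for 542x542 matrices:

Strassen's algorithm requires power-of-2 dimensions. Pad 542x542 to 1024x1024 (next power of 2).

Standard algorithm: 542^3 = 159220088 multiplications
Strassen's algorithm: 7^(log2(1024)) = 7^10 = 282475249 multiplications
Difference: 159220088 - 282475249 = -123255161 (Strassen uses MORE here due to padding overhead — for small or just-over-power-of-2 n, padding can outweigh the per-level savings)

Standard: 159220088 multiplications (542^3). Strassen: 282475249 multiplications (7^10, after padding to 1024x1024). Strassen reduces 8 recursive multiplications to 7 at each level.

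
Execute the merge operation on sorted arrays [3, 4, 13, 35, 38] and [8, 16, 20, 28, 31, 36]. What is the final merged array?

Merging process:

Compare 3 vs 8: take 3 from left. Merged: [3]
Compare 4 vs 8: take 4 from left. Merged: [3, 4]
Compare 13 vs 8: take 8 from right. Merged: [3, 4, 8]
Compare 13 vs 16: take 13 from left. Merged: [3, 4, 8, 13]
Compare 35 vs 16: take 16 from right. Merged: [3, 4, 8, 13, 16]
Compare 35 vs 20: take 20 from right. Merged: [3, 4, 8, 13, 16, 20]
Compare 35 vs 28: take 28 from right. Merged: [3, 4, 8, 13, 16, 20, 28]
Compare 35 vs 31: take 31 from right. Merged: [3, 4, 8, 13, 16, 20, 28, 31]
Compare 35 vs 36: take 35 from left. Merged: [3, 4, 8, 13, 16, 20, 28, 31, 35]
Compare 38 vs 36: take 36 from right. Merged: [3, 4, 8, 13, 16, 20, 28, 31, 35, 36]
Append remaining from left: [38]. Merged: [3, 4, 8, 13, 16, 20, 28, 31, 35, 36, 38]

Final merged array: [3, 4, 8, 13, 16, 20, 28, 31, 35, 36, 38]
Total comparisons: 10

The merged array is [3, 4, 8, 13, 16, 20, 28, 31, 35, 36, 38], requiring 10 comparisons. The merge step runs in O(n) time where n is the total number of elements.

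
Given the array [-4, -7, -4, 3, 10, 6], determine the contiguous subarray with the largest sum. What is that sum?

Using Kadane's algorithm on [-4, -7, -4, 3, 10, 6]:

Scanning through the array:
Position 1 (value -7): max_ending_here = -7, max_so_far = -4
Position 2 (value -4): max_ending_here = -4, max_so_far = -4
Position 3 (value 3): max_ending_here = 3, max_so_far = 3
Position 4 (value 10): max_ending_here = 13, max_so_far = 13
Position 5 (value 6): max_ending_here = 19, max_so_far = 19

Maximum subarray: [3, 10, 6]
Maximum sum: 19

The maximum subarray is [3, 10, 6] with sum 19. This subarray runs from index 3 to index 5.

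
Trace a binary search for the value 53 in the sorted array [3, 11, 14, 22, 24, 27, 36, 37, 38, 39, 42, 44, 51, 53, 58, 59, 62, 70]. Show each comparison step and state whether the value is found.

Binary search for 53 in [3, 11, 14, 22, 24, 27, 36, 37, 38, 39, 42, 44, 51, 53, 58, 59, 62, 70]:

lo=0, hi=17, mid=8, arr[mid]=38 -> 38 < 53, search right half
lo=9, hi=17, mid=13, arr[mid]=53 -> Found target at index 13!

Binary search finds 53 at index 13 after 2 comparisons. The search repeatedly halves the search space by comparing with the middle element.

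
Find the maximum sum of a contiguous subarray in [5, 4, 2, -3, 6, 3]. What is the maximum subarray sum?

Using Kadane's algorithm on [5, 4, 2, -3, 6, 3]:

Scanning through the array:
Position 1 (value 4): max_ending_here = 9, max_so_far = 9
Position 2 (value 2): max_ending_here = 11, max_so_far = 11
Position 3 (value -3): max_ending_here = 8, max_so_far = 11
Position 4 (value 6): max_ending_here = 14, max_so_far = 14
Position 5 (value 3): max_ending_here = 17, max_so_far = 17

Maximum subarray: [5, 4, 2, -3, 6, 3]
Maximum sum: 17

The maximum subarray is [5, 4, 2, -3, 6, 3] with sum 17. This subarray runs from index 0 to index 5.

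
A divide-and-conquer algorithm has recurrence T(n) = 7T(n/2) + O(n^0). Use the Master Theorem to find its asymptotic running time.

Master Theorem for T(n) = 7T(n/2) + O(n^0):

a = 7, b = 2, c = 0
log_b(a) = log_2(7) = 2.8074

Case 1: c = 0 < log_2(7) = 2.8074
T(n) = O(n^(log_2 7))

For T(n) = 7T(n/2) + O(n^0): log_2(7) = 2.8074. This is Case 1 of the Master Theorem (c < log_b(a), work dominated by leaves), giving O(n^(log_2 7)).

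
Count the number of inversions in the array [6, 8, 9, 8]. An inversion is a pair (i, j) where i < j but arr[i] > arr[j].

Finding inversions in [6, 8, 9, 8]:

(2, 3): arr[2]=9 > arr[3]=8

Total inversions: 1

The array has 1 inversion(s): (2,3). Each pair (i,j) satisfies i < j and arr[i] > arr[j].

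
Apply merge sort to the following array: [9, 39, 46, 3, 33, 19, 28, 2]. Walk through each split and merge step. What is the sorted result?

Merge sort trace:

Split: [9, 39, 46, 3, 33, 19, 28, 2] -> [9, 39, 46, 3] and [33, 19, 28, 2]
  Split: [9, 39, 46, 3] -> [9, 39] and [46, 3]
    Split: [9, 39] -> [9] and [39]
    Merge: [9] + [39] -> [9, 39]
    Split: [46, 3] -> [46] and [3]
    Merge: [46] + [3] -> [3, 46]
  Merge: [9, 39] + [3, 46] -> [3, 9, 39, 46]
  Split: [33, 19, 28, 2] -> [33, 19] and [28, 2]
    Split: [33, 19] -> [33] and [19]
    Merge: [33] + [19] -> [19, 33]
    Split: [28, 2] -> [28] and [2]
    Merge: [28] + [2] -> [2, 28]
  Merge: [19, 33] + [2, 28] -> [2, 19, 28, 33]
Merge: [3, 9, 39, 46] + [2, 19, 28, 33] -> [2, 3, 9, 19, 28, 33, 39, 46]

Final sorted array: [2, 3, 9, 19, 28, 33, 39, 46]

The merge sort proceeds by recursively splitting the array and merging sorted halves.
After all merges, the sorted array is [2, 3, 9, 19, 28, 33, 39, 46].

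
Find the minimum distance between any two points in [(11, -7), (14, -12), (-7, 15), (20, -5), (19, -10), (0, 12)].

Computing all pairwise distances among 6 points:

d((11, -7), (14, -12)) = 5.831
d((11, -7), (-7, 15)) = 28.4253
d((11, -7), (20, -5)) = 9.2195
d((11, -7), (19, -10)) = 8.544
d((11, -7), (0, 12)) = 21.9545
d((14, -12), (-7, 15)) = 34.2053
d((14, -12), (20, -5)) = 9.2195
d((14, -12), (19, -10)) = 5.3852
d((14, -12), (0, 12)) = 27.7849
d((-7, 15), (20, -5)) = 33.6006
d((-7, 15), (19, -10)) = 36.0694
d((-7, 15), (0, 12)) = 7.6158
d((20, -5), (19, -10)) = 5.099 <-- minimum
d((20, -5), (0, 12)) = 26.2488
d((19, -10), (0, 12)) = 29.0689

Closest pair: (20, -5) and (19, -10) with distance 5.099

The closest pair is (20, -5) and (19, -10) with Euclidean distance 5.099. For 6 points, brute-force pairwise comparison is shown above. For large n, the divide-and-conquer algorithm (sort by x, recurse on halves, check the dividing strip) achieves O(n log n).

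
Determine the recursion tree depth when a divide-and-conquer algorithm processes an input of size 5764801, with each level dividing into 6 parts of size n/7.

For divide and conquer with division factor 7:

Problem sizes at each level:
Level 0: 5764801
Level 1: 823543
Level 2: 117649
Level 3: 16807
Level 4: 2401
Level 5: 343
Level 6: 49
Level 7: 7
Level 8: 1

The root is level 0 and the size-1 base case is level 8 (the tree spans levels 0 through 8, i.e. 9 levels counting the root), so the depth is the number of divisions: log_7(5764801) = 8

The recursion tree depth is log_7(5764801) = 8. At each level, the problem size is divided by 7, so it takes 8 divisions to reduce to a base case of size 1. The algorithm makes 6 recursive calls at each level.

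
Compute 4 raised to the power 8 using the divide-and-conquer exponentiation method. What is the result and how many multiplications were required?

Computing 4^8 by squaring (build up from 4^1; each line after the first costs one multiplication):

4^1 = 4
4^2 = (4^1)^2 = 4^2 = 16
4^4 = (4^2)^2 = 16^2 = 256
4^8 = (4^4)^2 = 256^2 = 65536

Result: 65536
Multiplications needed: 3 (3 lines after 4^1)

4^8 = 65536. Using exponentiation by squaring, this requires 3 multiplications. The key idea: if the exponent is even, square the half-power; if odd, multiply by the base once.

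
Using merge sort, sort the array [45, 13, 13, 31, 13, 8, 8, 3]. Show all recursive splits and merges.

Merge sort trace:

Split: [45, 13, 13, 31, 13, 8, 8, 3] -> [45, 13, 13, 31] and [13, 8, 8, 3]
  Split: [45, 13, 13, 31] -> [45, 13] and [13, 31]
    Split: [45, 13] -> [45] and [13]
    Merge: [45] + [13] -> [13, 45]
    Split: [13, 31] -> [13] and [31]
    Merge: [13] + [31] -> [13, 31]
  Merge: [13, 45] + [13, 31] -> [13, 13, 31, 45]
  Split: [13, 8, 8, 3] -> [13, 8] and [8, 3]
    Split: [13, 8] -> [13] and [8]
    Merge: [13] + [8] -> [8, 13]
    Split: [8, 3] -> [8] and [3]
    Merge: [8] + [3] -> [3, 8]
  Merge: [8, 13] + [3, 8] -> [3, 8, 8, 13]
Merge: [13, 13, 31, 45] + [3, 8, 8, 13] -> [3, 8, 8, 13, 13, 13, 31, 45]

Final sorted array: [3, 8, 8, 13, 13, 13, 31, 45]

The merge sort proceeds by recursively splitting the array and merging sorted halves.
After all merges, the sorted array is [3, 8, 8, 13, 13, 13, 31, 45].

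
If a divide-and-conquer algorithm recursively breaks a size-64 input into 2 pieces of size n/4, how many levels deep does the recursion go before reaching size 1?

For divide and conquer with division factor 4:

Problem sizes at each level:
Level 0: 64
Level 1: 16
Level 2: 4
Level 3: 1

The root is level 0 and the size-1 base case is level 3 (the tree spans levels 0 through 3, i.e. 4 levels counting the root), so the depth is the number of divisions: log_4(64) = 3

The recursion tree depth is log_4(64) = 3. At each level, the problem size is divided by 4, so it takes 3 divisions to reduce to a base case of size 1. The algorithm makes 2 recursive calls at each level.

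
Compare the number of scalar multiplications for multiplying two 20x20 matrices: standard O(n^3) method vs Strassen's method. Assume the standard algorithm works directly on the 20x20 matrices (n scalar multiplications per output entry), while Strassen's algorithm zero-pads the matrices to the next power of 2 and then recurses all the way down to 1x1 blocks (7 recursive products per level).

Matrix multiplication for 20x20 matrices:

Strassen's algorithm requires power-of-2 dimensions. Pad 20x20 to 32x32 (next power of 2).

Standard algorithm: 20^3 = 8000 multiplications
Strassen's algorithm: 7^(log2(32)) = 7^5 = 16807 multiplications
Difference: 8000 - 16807 = -8807 (Strassen uses MORE here due to padding overhead — for small or just-over-power-of-2 n, padding can outweigh the per-level savings)

Standard: 8000 multiplications (20^3). Strassen: 16807 multiplications (7^5, after padding to 32x32). Strassen reduces 8 recursive multiplications to 7 at each level.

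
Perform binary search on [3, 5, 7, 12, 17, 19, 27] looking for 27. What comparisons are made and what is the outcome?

Binary search for 27 in [3, 5, 7, 12, 17, 19, 27]:

lo=0, hi=6, mid=3, arr[mid]=12 -> 12 < 27, search right half
lo=4, hi=6, mid=5, arr[mid]=19 -> 19 < 27, search right half
lo=6, hi=6, mid=6, arr[mid]=27 -> Found target at index 6!

Binary search finds 27 at index 6 after 3 comparisons. The search repeatedly halves the search space by comparing with the middle element.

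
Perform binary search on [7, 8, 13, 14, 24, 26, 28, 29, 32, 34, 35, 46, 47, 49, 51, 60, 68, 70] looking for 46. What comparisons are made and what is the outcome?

Binary search for 46 in [7, 8, 13, 14, 24, 26, 28, 29, 32, 34, 35, 46, 47, 49, 51, 60, 68, 70]:

lo=0, hi=17, mid=8, arr[mid]=32 -> 32 < 46, search right half
lo=9, hi=17, mid=13, arr[mid]=49 -> 49 > 46, search left half
lo=9, hi=12, mid=10, arr[mid]=35 -> 35 < 46, search right half
lo=11, hi=12, mid=11, arr[mid]=46 -> Found target at index 11!

Binary search finds 46 at index 11 after 4 comparisons. The search repeatedly halves the search space by comparing with the middle element.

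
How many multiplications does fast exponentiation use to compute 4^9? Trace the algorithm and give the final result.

Computing 4^9 by squaring (build up from 4^1; each line after the first costs one multiplication):

4^1 = 4
4^2 = (4^1)^2 = 4^2 = 16
4^4 = (4^2)^2 = 16^2 = 256
4^8 = (4^4)^2 = 256^2 = 65536
4^9 = 4 * 4^8 = 4 * 65536 = 262144

Result: 262144
Multiplications needed: 4 (4 lines after 4^1)

4^9 = 262144. Using exponentiation by squaring, this requires 4 multiplications. The key idea: if the exponent is even, square the half-power; if odd, multiply by the base once.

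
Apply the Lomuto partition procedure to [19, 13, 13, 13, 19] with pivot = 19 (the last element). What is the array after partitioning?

Lomuto partition with pivot = 19:

Initial array: [19, 13, 13, 13, 19]

arr[0]=19 <= 19: swap with position 0, array becomes [19, 13, 13, 13, 19]
arr[1]=13 <= 19: swap with position 1, array becomes [19, 13, 13, 13, 19]
arr[2]=13 <= 19: swap with position 2, array becomes [19, 13, 13, 13, 19]
arr[3]=13 <= 19: swap with position 3, array becomes [19, 13, 13, 13, 19]

Place pivot at position 4: [19, 13, 13, 13, 19]
Pivot position: 4

After partitioning with pivot 19, the array becomes [19, 13, 13, 13, 19]. The pivot is placed at index 4. All elements to the left of the pivot are <= 19, and all elements to the right are > 19.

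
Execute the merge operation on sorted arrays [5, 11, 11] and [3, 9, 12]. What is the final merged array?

Merging process:

Compare 5 vs 3: take 3 from right. Merged: [3]
Compare 5 vs 9: take 5 from left. Merged: [3, 5]
Compare 11 vs 9: take 9 from right. Merged: [3, 5, 9]
Compare 11 vs 12: take 11 from left. Merged: [3, 5, 9, 11]
Compare 11 vs 12: take 11 from left. Merged: [3, 5, 9, 11, 11]
Append remaining from right: [12]. Merged: [3, 5, 9, 11, 11, 12]

Final merged array: [3, 5, 9, 11, 11, 12]
Total comparisons: 5

The merged array is [3, 5, 9, 11, 11, 12], requiring 5 comparisons. The merge step runs in O(n) time where n is the total number of elements.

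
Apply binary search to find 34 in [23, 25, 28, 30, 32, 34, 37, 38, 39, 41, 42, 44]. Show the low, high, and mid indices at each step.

Binary search for 34 in [23, 25, 28, 30, 32, 34, 37, 38, 39, 41, 42, 44]:

lo=0, hi=11, mid=5, arr[mid]=34 -> Found target at index 5!

Binary search finds 34 at index 5 after 1 comparisons. The search repeatedly halves the search space by comparing with the middle element.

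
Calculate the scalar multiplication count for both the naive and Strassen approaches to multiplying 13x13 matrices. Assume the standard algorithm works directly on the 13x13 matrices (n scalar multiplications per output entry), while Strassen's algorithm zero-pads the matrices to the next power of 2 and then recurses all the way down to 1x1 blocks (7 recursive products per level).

Matrix multiplication for 13x13 matrices:

Strassen's algorithm requires power-of-2 dimensions. Pad 13x13 to 16x16 (next power of 2).

Standard algorithm: 13^3 = 2197 multiplications
Strassen's algorithm: 7^(log2(16)) = 7^4 = 2401 multiplications
Difference: 2197 - 2401 = -204 (Strassen uses MORE here due to padding overhead — for small or just-over-power-of-2 n, padding can outweigh the per-level savings)

Standard: 2197 multiplications (13^3). Strassen: 2401 multiplications (7^4, after padding to 16x16). Strassen reduces 8 recursive multiplications to 7 at each level.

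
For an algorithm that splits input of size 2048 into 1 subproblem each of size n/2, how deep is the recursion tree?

For divide and conquer with division factor 2:

Problem sizes at each level:
Level 0: 2048
Level 1: 1024
Level 2: 512
Level 3: 256
Level 4: 128
Level 5: 64
Level 6: 32
Level 7: 16
Level 8: 8
Level 9: 4
Level 10: 2
Level 11: 1

The root is level 0 and the size-1 base case is level 11 (the tree spans levels 0 through 11, i.e. 12 levels counting the root), so the depth is the number of divisions: log_2(2048) = 11

The recursion tree depth is log_2(2048) = 11. At each level, the problem size is divided by 2, so it takes 11 divisions to reduce to a base case of size 1. The algorithm makes 1 recursive call at each level.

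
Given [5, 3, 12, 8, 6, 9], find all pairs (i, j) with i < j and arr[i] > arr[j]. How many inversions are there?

Finding inversions in [5, 3, 12, 8, 6, 9]:

(0, 1): arr[0]=5 > arr[1]=3
(2, 3): arr[2]=12 > arr[3]=8
(2, 4): arr[2]=12 > arr[4]=6
(2, 5): arr[2]=12 > arr[5]=9
(3, 4): arr[3]=8 > arr[4]=6

Total inversions: 5

The array has 5 inversion(s): (0,1), (2,3), (2,4), (2,5), (3,4). Each pair (i,j) satisfies i < j and arr[i] > arr[j].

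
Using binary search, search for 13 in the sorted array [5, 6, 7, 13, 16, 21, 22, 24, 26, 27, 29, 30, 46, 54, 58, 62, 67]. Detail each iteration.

Binary search for 13 in [5, 6, 7, 13, 16, 21, 22, 24, 26, 27, 29, 30, 46, 54, 58, 62, 67]:

lo=0, hi=16, mid=8, arr[mid]=26 -> 26 > 13, search left half
lo=0, hi=7, mid=3, arr[mid]=13 -> Found target at index 3!

Binary search finds 13 at index 3 after 2 comparisons. The search repeatedly halves the search space by comparing with the middle element.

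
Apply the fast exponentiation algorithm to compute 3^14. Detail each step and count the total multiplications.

Computing 3^14 by squaring (build up from 3^1; each line after the first costs one multiplication):

3^1 = 3
3^2 = (3^1)^2 = 3^2 = 9
3^3 = 3 * 3^2 = 3 * 9 = 27
3^6 = (3^3)^2 = 27^2 = 729
3^7 = 3 * 3^6 = 3 * 729 = 2187
3^14 = (3^7)^2 = 2187^2 = 4782969

Result: 4782969
Multiplications needed: 5 (5 lines after 3^1)

3^14 = 4782969. Using exponentiation by squaring, this requires 5 multiplications. The key idea: if the exponent is even, square the half-power; if odd, multiply by the base once.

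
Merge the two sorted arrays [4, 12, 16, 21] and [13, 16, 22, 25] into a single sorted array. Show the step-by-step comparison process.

Merging process:

Compare 4 vs 13: take 4 from left. Merged: [4]
Compare 12 vs 13: take 12 from left. Merged: [4, 12]
Compare 16 vs 13: take 13 from right. Merged: [4, 12, 13]
Compare 16 vs 16: take 16 from left. Merged: [4, 12, 13, 16]
Compare 21 vs 16: take 16 from right. Merged: [4, 12, 13, 16, 16]
Compare 21 vs 22: take 21 from left. Merged: [4, 12, 13, 16, 16, 21]
Append remaining from right: [22, 25]. Merged: [4, 12, 13, 16, 16, 21, 22, 25]

Final merged array: [4, 12, 13, 16, 16, 21, 22, 25]
Total comparisons: 6

The merged array is [4, 12, 13, 16, 16, 21, 22, 25], requiring 6 comparisons. The merge step runs in O(n) time where n is the total number of elements.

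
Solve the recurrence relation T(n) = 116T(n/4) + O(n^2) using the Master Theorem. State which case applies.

Master Theorem for T(n) = 116T(n/4) + O(n^2):

a = 116, b = 4, c = 2
log_b(a) = log_4(116) = 3.4290

Case 1: c = 2 < log_4(116) = 3.4290
T(n) = O(n^(log_4 116))

For T(n) = 116T(n/4) + O(n^2): log_4(116) = 3.4290. This is Case 1 of the Master Theorem (c < log_b(a), work dominated by leaves), giving O(n^(log_4 116)).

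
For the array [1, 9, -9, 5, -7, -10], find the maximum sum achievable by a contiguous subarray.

Using Kadane's algorithm on [1, 9, -9, 5, -7, -10]:

Scanning through the array:
Position 1 (value 9): max_ending_here = 10, max_so_far = 10
Position 2 (value -9): max_ending_here = 1, max_so_far = 10
Position 3 (value 5): max_ending_here = 6, max_so_far = 10
Position 4 (value -7): max_ending_here = -1, max_so_far = 10
Position 5 (value -10): max_ending_here = -10, max_so_far = 10

Maximum subarray: [1, 9]
Maximum sum: 10

The maximum subarray is [1, 9] with sum 10. This subarray runs from index 0 to index 1.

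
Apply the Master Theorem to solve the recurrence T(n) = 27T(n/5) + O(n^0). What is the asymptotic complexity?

Master Theorem for T(n) = 27T(n/5) + O(n^0):

a = 27, b = 5, c = 0
log_b(a) = log_5(27) = 2.0478

Case 1: c = 0 < log_5(27) = 2.0478
T(n) = O(n^(log_5 27))

For T(n) = 27T(n/5) + O(n^0): log_5(27) = 2.0478. This is Case 1 of the Master Theorem (c < log_b(a), work dominated by leaves), giving O(n^(log_5 27)).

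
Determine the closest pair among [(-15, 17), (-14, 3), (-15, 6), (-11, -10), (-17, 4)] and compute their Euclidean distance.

Computing all pairwise distances among 5 points:

d((-15, 17), (-14, 3)) = 14.0357
d((-15, 17), (-15, 6)) = 11.0
d((-15, 17), (-11, -10)) = 27.2947
d((-15, 17), (-17, 4)) = 13.1529
d((-14, 3), (-15, 6)) = 3.1623
d((-14, 3), (-11, -10)) = 13.3417
d((-14, 3), (-17, 4)) = 3.1623
d((-15, 6), (-11, -10)) = 16.4924
d((-15, 6), (-17, 4)) = 2.8284 <-- minimum
d((-11, -10), (-17, 4)) = 15.2315

Closest pair: (-15, 6) and (-17, 4) with distance 2.8284

The closest pair is (-15, 6) and (-17, 4) with Euclidean distance 2.8284. For 5 points, brute-force pairwise comparison is shown above. For large n, the divide-and-conquer algorithm (sort by x, recurse on halves, check the dividing strip) achieves O(n log n).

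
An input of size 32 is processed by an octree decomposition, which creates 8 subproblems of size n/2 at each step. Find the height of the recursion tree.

For divide and conquer with division factor 2:

Problem sizes at each level:
Level 0: 32
Level 1: 16
Level 2: 8
Level 3: 4
Level 4: 2
Level 5: 1

The root is level 0 and the size-1 base case is level 5 (the tree spans levels 0 through 5, i.e. 6 levels counting the root), so the depth is the number of divisions: log_2(32) = 5

The recursion tree depth is log_2(32) = 5. At each level, the problem size is divided by 2, so it takes 5 divisions to reduce to a base case of size 1. The algorithm makes 8 recursive calls at each level.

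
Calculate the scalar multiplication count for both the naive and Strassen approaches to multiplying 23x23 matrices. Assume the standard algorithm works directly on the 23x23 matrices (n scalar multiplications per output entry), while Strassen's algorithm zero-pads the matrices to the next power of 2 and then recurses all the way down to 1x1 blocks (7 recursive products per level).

Matrix multiplication for 23x23 matrices:

Strassen's algorithm requires power-of-2 dimensions. Pad 23x23 to 32x32 (next power of 2).

Standard algorithm: 23^3 = 12167 multiplications
Strassen's algorithm: 7^(log2(32)) = 7^5 = 16807 multiplications
Difference: 12167 - 16807 = -4640 (Strassen uses MORE here due to padding overhead — for small or just-over-power-of-2 n, padding can outweigh the per-level savings)

Standard: 12167 multiplications (23^3). Strassen: 16807 multiplications (7^5, after padding to 32x32). Strassen reduces 8 recursive multiplications to 7 at each level.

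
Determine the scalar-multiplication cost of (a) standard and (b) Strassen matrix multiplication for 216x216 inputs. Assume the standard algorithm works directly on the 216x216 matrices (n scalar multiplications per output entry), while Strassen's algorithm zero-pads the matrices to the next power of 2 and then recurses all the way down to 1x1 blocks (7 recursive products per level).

Matrix multiplication for 216x216 matrices:

Strassen's algorithm requires power-of-2 dimensions. Pad 216x216 to 256x256 (next power of 2).

Standard algorithm: 216^3 = 10077696 multiplications
Strassen's algorithm: 7^(log2(256)) = 7^8 = 5764801 multiplications
Savings: 10077696 - 5764801 = 4312895 multiplications

Standard: 10077696 multiplications (216^3). Strassen: 5764801 multiplications (7^8, after padding to 256x256). Strassen reduces 8 recursive multiplications to 7 at each level.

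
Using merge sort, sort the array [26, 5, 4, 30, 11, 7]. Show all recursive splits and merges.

Merge sort trace:

Split: [26, 5, 4, 30, 11, 7] -> [26, 5, 4] and [30, 11, 7]
  Split: [26, 5, 4] -> [26] and [5, 4]
    Split: [5, 4] -> [5] and [4]
    Merge: [5] + [4] -> [4, 5]
  Merge: [26] + [4, 5] -> [4, 5, 26]
  Split: [30, 11, 7] -> [30] and [11, 7]
    Split: [11, 7] -> [11] and [7]
    Merge: [11] + [7] -> [7, 11]
  Merge: [30] + [7, 11] -> [7, 11, 30]
Merge: [4, 5, 26] + [7, 11, 30] -> [4, 5, 7, 11, 26, 30]

Final sorted array: [4, 5, 7, 11, 26, 30]

The merge sort proceeds by recursively splitting the array and merging sorted halves.
After all merges, the sorted array is [4, 5, 7, 11, 26, 30].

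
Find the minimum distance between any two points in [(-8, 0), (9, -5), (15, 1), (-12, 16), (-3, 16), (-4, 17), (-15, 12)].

Computing all pairwise distances among 7 points:

d((-8, 0), (9, -5)) = 17.72
d((-8, 0), (15, 1)) = 23.0217
d((-8, 0), (-12, 16)) = 16.4924
d((-8, 0), (-3, 16)) = 16.7631
d((-8, 0), (-4, 17)) = 17.4642
d((-8, 0), (-15, 12)) = 13.8924
d((9, -5), (15, 1)) = 8.4853
d((9, -5), (-12, 16)) = 29.6985
d((9, -5), (-3, 16)) = 24.1868
d((9, -5), (-4, 17)) = 25.5539
d((9, -5), (-15, 12)) = 29.4109
d((15, 1), (-12, 16)) = 30.8869
d((15, 1), (-3, 16)) = 23.4307
d((15, 1), (-4, 17)) = 24.8395
d((15, 1), (-15, 12)) = 31.9531
d((-12, 16), (-3, 16)) = 9.0
d((-12, 16), (-4, 17)) = 8.0623
d((-12, 16), (-15, 12)) = 5.0
d((-3, 16), (-4, 17)) = 1.4142 <-- minimum
d((-3, 16), (-15, 12)) = 12.6491
d((-4, 17), (-15, 12)) = 12.083

Closest pair: (-3, 16) and (-4, 17) with distance 1.4142

The closest pair is (-3, 16) and (-4, 17) with Euclidean distance 1.4142. For 7 points, brute-force pairwise comparison is shown above. For large n, the divide-and-conquer algorithm (sort by x, recurse on halves, check the dividing strip) achieves O(n log n).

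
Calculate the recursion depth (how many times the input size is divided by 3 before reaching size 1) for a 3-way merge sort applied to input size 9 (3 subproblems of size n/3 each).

For divide and conquer with division factor 3:

Problem sizes at each level:
Level 0: 9
Level 1: 3
Level 2: 1

The root is level 0 and the size-1 base case is level 2 (the tree spans levels 0 through 2, i.e. 3 levels counting the root), so the depth is the number of divisions: log_3(9) = 2

The recursion tree depth is log_3(9) = 2. At each level, the problem size is divided by 3, so it takes 2 divisions to reduce to a base case of size 1. The algorithm makes 3 recursive calls at each level.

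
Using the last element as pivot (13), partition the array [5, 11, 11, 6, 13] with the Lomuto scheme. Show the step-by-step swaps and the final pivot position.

Lomuto partition with pivot = 13:

Initial array: [5, 11, 11, 6, 13]

arr[0]=5 <= 13: swap with position 0, array becomes [5, 11, 11, 6, 13]
arr[1]=11 <= 13: swap with position 1, array becomes [5, 11, 11, 6, 13]
arr[2]=11 <= 13: swap with position 2, array becomes [5, 11, 11, 6, 13]
arr[3]=6 <= 13: swap with position 3, array becomes [5, 11, 11, 6, 13]

Place pivot at position 4: [5, 11, 11, 6, 13]
Pivot position: 4

After partitioning with pivot 13, the array becomes [5, 11, 11, 6, 13]. The pivot is placed at index 4. All elements to the left of the pivot are <= 13, and all elements to the right are > 13.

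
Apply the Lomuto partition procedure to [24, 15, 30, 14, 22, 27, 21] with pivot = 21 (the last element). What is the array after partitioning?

Lomuto partition with pivot = 21:

Initial array: [24, 15, 30, 14, 22, 27, 21]

arr[0]=24 > 21: no swap
arr[1]=15 <= 21: swap with position 0, array becomes [15, 24, 30, 14, 22, 27, 21]
arr[2]=30 > 21: no swap
arr[3]=14 <= 21: swap with position 1, array becomes [15, 14, 30, 24, 22, 27, 21]
arr[4]=22 > 21: no swap
arr[5]=27 > 21: no swap

Place pivot at position 2: [15, 14, 21, 24, 22, 27, 30]
Pivot position: 2

After partitioning with pivot 21, the array becomes [15, 14, 21, 24, 22, 27, 30]. The pivot is placed at index 2. All elements to the left of the pivot are <= 21, and all elements to the right are > 21.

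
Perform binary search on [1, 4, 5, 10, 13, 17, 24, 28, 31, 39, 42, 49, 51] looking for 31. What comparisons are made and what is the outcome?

Binary search for 31 in [1, 4, 5, 10, 13, 17, 24, 28, 31, 39, 42, 49, 51]:

lo=0, hi=12, mid=6, arr[mid]=24 -> 24 < 31, search right half
lo=7, hi=12, mid=9, arr[mid]=39 -> 39 > 31, search left half
lo=7, hi=8, mid=7, arr[mid]=28 -> 28 < 31, search right half
lo=8, hi=8, mid=8, arr[mid]=31 -> Found target at index 8!

Binary search finds 31 at index 8 after 4 comparisons. The search repeatedly halves the search space by comparing with the middle element.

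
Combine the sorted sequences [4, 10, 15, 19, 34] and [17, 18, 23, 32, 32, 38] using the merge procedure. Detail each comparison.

Merging process:

Compare 4 vs 17: take 4 from left. Merged: [4]
Compare 10 vs 17: take 10 from left. Merged: [4, 10]
Compare 15 vs 17: take 15 from left. Merged: [4, 10, 15]
Compare 19 vs 17: take 17 from right. Merged: [4, 10, 15, 17]
Compare 19 vs 18: take 18 from right. Merged: [4, 10, 15, 17, 18]
Compare 19 vs 23: take 19 from left. Merged: [4, 10, 15, 17, 18, 19]
Compare 34 vs 23: take 23 from right. Merged: [4, 10, 15, 17, 18, 19, 23]
Compare 34 vs 32: take 32 from right. Merged: [4, 10, 15, 17, 18, 19, 23, 32]
Compare 34 vs 32: take 32 from right. Merged: [4, 10, 15, 17, 18, 19, 23, 32, 32]
Compare 34 vs 38: take 34 from left. Merged: [4, 10, 15, 17, 18, 19, 23, 32, 32, 34]
Append remaining from right: [38]. Merged: [4, 10, 15, 17, 18, 19, 23, 32, 32, 34, 38]

Final merged array: [4, 10, 15, 17, 18, 19, 23, 32, 32, 34, 38]
Total comparisons: 10

The merged array is [4, 10, 15, 17, 18, 19, 23, 32, 32, 34, 38], requiring 10 comparisons. The merge step runs in O(n) time where n is the total number of elements.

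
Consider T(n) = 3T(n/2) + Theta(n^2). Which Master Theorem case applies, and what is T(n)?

Master Theorem for T(n) = 3T(n/2) + O(n^2):

a = 3, b = 2, c = 2
log_b(a) = log_2(3) = 1.5850

Case 3: c = 2 > log_2(3) = 1.5850
T(n) = O(n^2) = O(n^2)

For T(n) = 3T(n/2) + O(n^2): log_2(3) = 1.5850. This is Case 3 of the Master Theorem (c > log_b(a), work dominated by root), giving O(n^2).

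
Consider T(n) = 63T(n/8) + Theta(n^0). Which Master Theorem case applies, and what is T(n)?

Master Theorem for T(n) = 63T(n/8) + O(n^0):

a = 63, b = 8, c = 0
log_b(a) = log_8(63) = 1.9924

Case 1: c = 0 < log_8(63) = 1.9924
T(n) = O(n^(log_8 63))

For T(n) = 63T(n/8) + O(n^0): log_8(63) = 1.9924. This is Case 1 of the Master Theorem (c < log_b(a), work dominated by leaves), giving O(n^(log_8 63)).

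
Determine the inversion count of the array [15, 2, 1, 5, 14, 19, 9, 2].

Finding inversions in [15, 2, 1, 5, 14, 19, 9, 2]:

(0, 1): arr[0]=15 > arr[1]=2
(0, 2): arr[0]=15 > arr[2]=1
(0, 3): arr[0]=15 > arr[3]=5
(0, 4): arr[0]=15 > arr[4]=14
(0, 6): arr[0]=15 > arr[6]=9
(0, 7): arr[0]=15 > arr[7]=2
(1, 2): arr[1]=2 > arr[2]=1
(3, 7): arr[3]=5 > arr[7]=2
(4, 6): arr[4]=14 > arr[6]=9
(4, 7): arr[4]=14 > arr[7]=2
(5, 6): arr[5]=19 > arr[6]=9
(5, 7): arr[5]=19 > arr[7]=2
(6, 7): arr[6]=9 > arr[7]=2

Total inversions: 13

The array has 13 inversion(s): (0,1), (0,2), (0,3), (0,4), (0,6), (0,7), (1,2), (3,7), (4,6), (4,7), (5,6), (5,7), (6,7). Each pair (i,j) satisfies i < j and arr[i] > arr[j].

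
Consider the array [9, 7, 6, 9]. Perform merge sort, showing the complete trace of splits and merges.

Merge sort trace:

Split: [9, 7, 6, 9] -> [9, 7] and [6, 9]
  Split: [9, 7] -> [9] and [7]
  Merge: [9] + [7] -> [7, 9]
  Split: [6, 9] -> [6] and [9]
  Merge: [6] + [9] -> [6, 9]
Merge: [7, 9] + [6, 9] -> [6, 7, 9, 9]

Final sorted array: [6, 7, 9, 9]

The merge sort proceeds by recursively splitting the array and merging sorted halves.
After all merges, the sorted array is [6, 7, 9, 9].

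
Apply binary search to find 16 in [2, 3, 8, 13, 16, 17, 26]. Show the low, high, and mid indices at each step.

Binary search for 16 in [2, 3, 8, 13, 16, 17, 26]:

lo=0, hi=6, mid=3, arr[mid]=13 -> 13 < 16, search right half
lo=4, hi=6, mid=5, arr[mid]=17 -> 17 > 16, search left half
lo=4, hi=4, mid=4, arr[mid]=16 -> Found target at index 4!

Binary search finds 16 at index 4 after 3 comparisons. The search repeatedly halves the search space by comparing with the middle element.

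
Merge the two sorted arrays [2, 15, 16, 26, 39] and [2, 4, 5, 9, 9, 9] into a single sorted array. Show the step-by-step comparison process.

Merging process:

Compare 2 vs 2: take 2 from left. Merged: [2]
Compare 15 vs 2: take 2 from right. Merged: [2, 2]
Compare 15 vs 4: take 4 from right. Merged: [2, 2, 4]
Compare 15 vs 5: take 5 from right. Merged: [2, 2, 4, 5]
Compare 15 vs 9: take 9 from right. Merged: [2, 2, 4, 5, 9]
Compare 15 vs 9: take 9 from right. Merged: [2, 2, 4, 5, 9, 9]
Compare 15 vs 9: take 9 from right. Merged: [2, 2, 4, 5, 9, 9, 9]
Append remaining from left: [15, 16, 26, 39]. Merged: [2, 2, 4, 5, 9, 9, 9, 15, 16, 26, 39]

Final merged array: [2, 2, 4, 5, 9, 9, 9, 15, 16, 26, 39]
Total comparisons: 7

The merged array is [2, 2, 4, 5, 9, 9, 9, 15, 16, 26, 39], requiring 7 comparisons. The merge step runs in O(n) time where n is the total number of elements.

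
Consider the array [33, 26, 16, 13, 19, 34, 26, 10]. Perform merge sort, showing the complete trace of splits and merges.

Merge sort trace:

Split: [33, 26, 16, 13, 19, 34, 26, 10] -> [33, 26, 16, 13] and [19, 34, 26, 10]
  Split: [33, 26, 16, 13] -> [33, 26] and [16, 13]
    Split: [33, 26] -> [33] and [26]
    Merge: [33] + [26] -> [26, 33]
    Split: [16, 13] -> [16] and [13]
    Merge: [16] + [13] -> [13, 16]
  Merge: [26, 33] + [13, 16] -> [13, 16, 26, 33]
  Split: [19, 34, 26, 10] -> [19, 34] and [26, 10]
    Split: [19, 34] -> [19] and [34]
    Merge: [19] + [34] -> [19, 34]
    Split: [26, 10] -> [26] and [10]
    Merge: [26] + [10] -> [10, 26]
  Merge: [19, 34] + [10, 26] -> [10, 19, 26, 34]
Merge: [13, 16, 26, 33] + [10, 19, 26, 34] -> [10, 13, 16, 19, 26, 26, 33, 34]

Final sorted array: [10, 13, 16, 19, 26, 26, 33, 34]

The merge sort proceeds by recursively splitting the array and merging sorted halves.
After all merges, the sorted array is [10, 13, 16, 19, 26, 26, 33, 34].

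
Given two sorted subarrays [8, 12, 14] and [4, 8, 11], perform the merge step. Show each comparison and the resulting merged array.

Merging process:

Compare 8 vs 4: take 4 from right. Merged: [4]
Compare 8 vs 8: take 8 from left. Merged: [4, 8]
Compare 12 vs 8: take 8 from right. Merged: [4, 8, 8]
Compare 12 vs 11: take 11 from right. Merged: [4, 8, 8, 11]
Append remaining from left: [12, 14]. Merged: [4, 8, 8, 11, 12, 14]

Final merged array: [4, 8, 8, 11, 12, 14]
Total comparisons: 4

The merged array is [4, 8, 8, 11, 12, 14], requiring 4 comparisons. The merge step runs in O(n) time where n is the total number of elements.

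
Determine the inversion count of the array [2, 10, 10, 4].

Finding inversions in [2, 10, 10, 4]:

(1, 3): arr[1]=10 > arr[3]=4
(2, 3): arr[2]=10 > arr[3]=4

Total inversions: 2

The array has 2 inversion(s): (1,3), (2,3). Each pair (i,j) satisfies i < j and arr[i] > arr[j].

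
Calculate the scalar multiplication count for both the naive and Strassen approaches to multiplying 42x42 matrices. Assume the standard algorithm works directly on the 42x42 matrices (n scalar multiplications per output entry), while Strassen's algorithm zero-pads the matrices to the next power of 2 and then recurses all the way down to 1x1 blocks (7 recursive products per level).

Matrix multiplication for 42x42 matrices:

Strassen's algorithm requires power-of-2 dimensions. Pad 42x42 to 64x64 (next power of 2).

Standard algorithm: 42^3 = 74088 multiplications
Strassen's algorithm: 7^(log2(64)) = 7^6 = 117649 multiplications
Difference: 74088 - 117649 = -43561 (Strassen uses MORE here due to padding overhead — for small or just-over-power-of-2 n, padding can outweigh the per-level savings)

Standard: 74088 multiplications (42^3). Strassen: 117649 multiplications (7^6, after padding to 64x64). Strassen reduces 8 recursive multiplications to 7 at each level.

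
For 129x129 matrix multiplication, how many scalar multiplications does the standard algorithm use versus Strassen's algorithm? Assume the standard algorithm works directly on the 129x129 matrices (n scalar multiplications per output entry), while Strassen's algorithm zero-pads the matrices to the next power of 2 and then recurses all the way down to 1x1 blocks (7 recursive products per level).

Matrix multiplication for 129x129 matrices:

Strassen's algorithm requires power-of-2 dimensions. Pad 129x129 to 256x256 (next power of 2).

Standard algorithm: 129^3 = 2146689 multiplications
Strassen's algorithm: 7^(log2(256)) = 7^8 = 5764801 multiplications
Difference: 2146689 - 5764801 = -3618112 (Strassen uses MORE here due to padding overhead — for small or just-over-power-of-2 n, padding can outweigh the per-level savings)

Standard: 2146689 multiplications (129^3). Strassen: 5764801 multiplications (7^8, after padding to 256x256). Strassen reduces 8 recursive multiplications to 7 at each level.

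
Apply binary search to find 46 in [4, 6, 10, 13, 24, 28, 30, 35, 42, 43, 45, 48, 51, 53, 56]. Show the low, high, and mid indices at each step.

Binary search for 46 in [4, 6, 10, 13, 24, 28, 30, 35, 42, 43, 45, 48, 51, 53, 56]:

lo=0, hi=14, mid=7, arr[mid]=35 -> 35 < 46, search right half
lo=8, hi=14, mid=11, arr[mid]=48 -> 48 > 46, search left half
lo=8, hi=10, mid=9, arr[mid]=43 -> 43 < 46, search right half
lo=10, hi=10, mid=10, arr[mid]=45 -> 45 < 46, search right half
lo=11 > hi=10, target 46 not found

Binary search determines that 46 is not in the array after 4 comparisons. The search space was exhausted without finding the target.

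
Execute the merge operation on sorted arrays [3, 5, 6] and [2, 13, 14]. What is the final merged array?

Merging process:

Compare 3 vs 2: take 2 from right. Merged: [2]
Compare 3 vs 13: take 3 from left. Merged: [2, 3]
Compare 5 vs 13: take 5 from left. Merged: [2, 3, 5]
Compare 6 vs 13: take 6 from left. Merged: [2, 3, 5, 6]
Append remaining from right: [13, 14]. Merged: [2, 3, 5, 6, 13, 14]

Final merged array: [2, 3, 5, 6, 13, 14]
Total comparisons: 4

The merged array is [2, 3, 5, 6, 13, 14], requiring 4 comparisons. The merge step runs in O(n) time where n is the total number of elements.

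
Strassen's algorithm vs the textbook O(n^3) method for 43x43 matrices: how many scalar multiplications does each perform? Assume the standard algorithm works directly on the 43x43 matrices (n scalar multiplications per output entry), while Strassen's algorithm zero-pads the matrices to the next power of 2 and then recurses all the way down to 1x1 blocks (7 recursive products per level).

Matrix multiplication for 43x43 matrices:

Strassen's algorithm requires power-of-2 dimensions. Pad 43x43 to 64x64 (next power of 2).

Standard algorithm: 43^3 = 79507 multiplications
Strassen's algorithm: 7^(log2(64)) = 7^6 = 117649 multiplications
Difference: 79507 - 117649 = -38142 (Strassen uses MORE here due to padding overhead — for small or just-over-power-of-2 n, padding can outweigh the per-level savings)

Standard: 79507 multiplications (43^3). Strassen: 117649 multiplications (7^6, after padding to 64x64). Strassen reduces 8 recursive multiplications to 7 at each level.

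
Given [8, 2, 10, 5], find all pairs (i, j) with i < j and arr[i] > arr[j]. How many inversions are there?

Finding inversions in [8, 2, 10, 5]:

(0, 1): arr[0]=8 > arr[1]=2
(0, 3): arr[0]=8 > arr[3]=5
(2, 3): arr[2]=10 > arr[3]=5

Total inversions: 3

The array has 3 inversion(s): (0,1), (0,3), (2,3). Each pair (i,j) satisfies i < j and arr[i] > arr[j].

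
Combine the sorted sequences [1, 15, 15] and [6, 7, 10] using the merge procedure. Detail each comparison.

Merging process:

Compare 1 vs 6: take 1 from left. Merged: [1]
Compare 15 vs 6: take 6 from right. Merged: [1, 6]
Compare 15 vs 7: take 7 from right. Merged: [1, 6, 7]
Compare 15 vs 10: take 10 from right. Merged: [1, 6, 7, 10]
Append remaining from left: [15, 15]. Merged: [1, 6, 7, 10, 15, 15]

Final merged array: [1, 6, 7, 10, 15, 15]
Total comparisons: 4

The merged array is [1, 6, 7, 10, 15, 15], requiring 4 comparisons. The merge step runs in O(n) time where n is the total number of elements.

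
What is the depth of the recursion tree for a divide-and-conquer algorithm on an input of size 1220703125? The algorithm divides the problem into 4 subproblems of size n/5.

For divide and conquer with division factor 5:

Problem sizes at each level:
Level 0: 1220703125
Level 1: 244140625
Level 2: 48828125
Level 3: 9765625
Level 4: 1953125
Level 5: 390625
Level 6: 78125
Level 7: 15625
Level 8: 3125
Level 9: 625
Level 10: 125
Level 11: 25
Level 12: 5
Level 13: 1

The root is level 0 and the size-1 base case is level 13 (the tree spans levels 0 through 13, i.e. 14 levels counting the root), so the depth is the number of divisions: log_5(1220703125) = 13

The recursion tree depth is log_5(1220703125) = 13. At each level, the problem size is divided by 5, so it takes 13 divisions to reduce to a base case of size 1. The algorithm makes 4 recursive calls at each level.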